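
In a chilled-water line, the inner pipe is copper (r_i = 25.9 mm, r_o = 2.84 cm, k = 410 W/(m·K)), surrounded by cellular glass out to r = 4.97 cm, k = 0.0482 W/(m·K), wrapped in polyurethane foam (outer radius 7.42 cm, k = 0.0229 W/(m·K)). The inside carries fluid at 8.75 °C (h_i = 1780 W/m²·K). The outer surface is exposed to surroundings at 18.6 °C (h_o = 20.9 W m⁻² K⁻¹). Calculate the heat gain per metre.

Q' = 2.08 W/m

Resistance network (inner→outer):
  R'_conv,in = 1/(2πr h) = 1/(2π·0.0259·1780) = 0.003452 m·K/W
  R'_copper = ln(0.0284/0.0259)/(2πk) = 0.09215/(2π·410) = 3.577×10^-5 m·K/W
  R'_cellular glass = ln(0.0497/0.0284)/(2πk) = 0.5596/(2π·0.0482) = 1.848 m·K/W
  R'_polyurethane foam = ln(0.0742/0.0497)/(2πk) = 0.4008/(2π·0.0229) = 2.785 m·K/W
  R'_conv,out = 1/(2πr h) = 1/(2π·0.0742·20.9) = 0.1026 m·K/W
ΣR = 0.003452 + 3.577×10^-5 + 1.848 + 2.785 + 0.1026 = 4.739 m·K/W
Q' = ΔT/ΣR = (8.75 °C − 18.6 °C)/4.739 = -2.08 W/m
(Negative Q' ⇒ heat flows inward; heat gain = 2.08 W/m.)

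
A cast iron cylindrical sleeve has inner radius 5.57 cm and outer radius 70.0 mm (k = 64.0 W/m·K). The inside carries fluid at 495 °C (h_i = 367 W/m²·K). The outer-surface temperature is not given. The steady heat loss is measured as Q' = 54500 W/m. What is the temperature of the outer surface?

Series resistances:
  R'_conv,in = 1/(2πr h) = 1/(2π·0.0557·367) = 0.007786 m·K/W
  R'_cast iron = ln(0.0700/0.0557)/(2πk) = 0.2285/(2π·64.0) = 5.683×10^-4 m·K/W
ΣR = 0.008354 m·K/W
ΔT = Q'·ΣR = 54500 × 0.008354 = 455.3 K
Heat flows outward, so T_out = T_in − ΔT = 495 − 455.3 = 39.7 °C

T_out = 39.7 °C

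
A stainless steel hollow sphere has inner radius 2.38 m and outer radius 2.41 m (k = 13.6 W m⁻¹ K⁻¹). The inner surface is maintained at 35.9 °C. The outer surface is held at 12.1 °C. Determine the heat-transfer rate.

Q = 4πk·ΔT/(1/r₁ − 1/r₂) = 4π × 13.6 × 23.8 / (1/2.38 − 1/2.41) = 7.78×10^5 W

Q = 7.78×10^5 W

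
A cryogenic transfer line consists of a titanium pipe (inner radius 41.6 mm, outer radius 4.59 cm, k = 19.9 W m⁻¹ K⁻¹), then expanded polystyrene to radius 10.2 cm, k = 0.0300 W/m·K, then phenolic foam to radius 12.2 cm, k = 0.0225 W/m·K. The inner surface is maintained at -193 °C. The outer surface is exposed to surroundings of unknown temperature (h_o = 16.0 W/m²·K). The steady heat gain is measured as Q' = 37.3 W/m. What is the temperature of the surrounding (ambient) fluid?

Sum the resistances:
  R'_titanium = ln(0.0459/0.0416)/(2πk) = 0.09836/(2π·19.9) = 7.867×10^-4 m·K/W
  R'_expanded polystyrene = ln(0.102/0.0459)/(2πk) = 0.7985/(2π·0.0300) = 4.236 m·K/W
  R'_phenolic foam = ln(0.122/0.102)/(2πk) = 0.1790/(2π·0.0225) = 1.267 m·K/W
  R'_conv,out = 1/(2πr h) = 1/(2π·0.122·16.0) = 0.08153 m·K/W
ΣR = 5.585 m·K/W
ΔT = Q'·ΣR = 37.3 × 5.585 = 208.3 K
Heat flows inward, so T_out = T_in + ΔT = -193 + 208.3 = 15.3 °C

T_out = 15.3 °C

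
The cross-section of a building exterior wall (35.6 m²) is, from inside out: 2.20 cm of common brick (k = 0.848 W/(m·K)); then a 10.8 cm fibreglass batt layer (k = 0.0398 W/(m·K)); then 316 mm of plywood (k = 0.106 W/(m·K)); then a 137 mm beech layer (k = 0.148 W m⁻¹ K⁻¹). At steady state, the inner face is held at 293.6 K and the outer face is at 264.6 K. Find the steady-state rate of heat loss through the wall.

Series thermal resistances, inner to outer:
  R_common brick = L/(kA) = 0.0220/(0.848·35.6) = 7.287×10^-4 K/W
  R_fibreglass batt = L/(kA) = 0.108/(0.0398·35.6) = 0.07622 K/W
  R_plywood = L/(kA) = 0.316/(0.106·35.6) = 0.08374 K/W
  R_beech = L/(kA) = 0.137/(0.148·35.6) = 0.02600 K/W
ΣR = 7.287×10^-4 + 0.07622 + 0.08374 + 0.02600 = 0.1867 K/W
Q = ΔT/ΣR = (293.6 K − 264.6 K)/0.1867 = 155 W

Q = 155 W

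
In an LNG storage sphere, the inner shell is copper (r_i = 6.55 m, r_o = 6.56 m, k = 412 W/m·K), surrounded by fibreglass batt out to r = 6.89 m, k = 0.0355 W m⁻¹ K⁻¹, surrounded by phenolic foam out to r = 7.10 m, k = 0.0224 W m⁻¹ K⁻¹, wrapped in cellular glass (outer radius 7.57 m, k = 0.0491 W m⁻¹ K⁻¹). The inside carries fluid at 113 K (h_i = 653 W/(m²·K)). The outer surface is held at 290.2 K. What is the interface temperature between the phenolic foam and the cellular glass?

T = 235.4 K

Resistance network (inner→outer):
  R_conv,in = 1/(4πr²h) = 1/(4π·6.55²·653) = 2.840×10^-6 K/W
  R_copper = (1/6.55 − 1/6.56)/(4πk) = 2.327×10^-4/(4π·412) = 4.495×10^-8 K/W
  R_fibreglass batt = (1/6.56 − 1/6.89)/(4πk) = 0.007301/(4π·0.0355) = 0.01637 K/W
  R_phenolic foam = (1/6.89 − 1/7.10)/(4πk) = 0.004293/(4π·0.0224) = 0.01525 K/W
  R_cellular glass = (1/7.10 − 1/7.57)/(4πk) = 0.008745/(4π·0.0491) = 0.01417 K/W
ΣR = 2.840×10^-6 + 4.495×10^-8 + 0.01637 + 0.01525 + 0.01417 = 0.04579 K/W
Q = ΔT/ΣR = (113 K − 290.2 K)/0.04579 = -3870 W
From the inner boundary to the phenolic foam/cellular glass interface, ΣR_partial = 0.03162 K/W.
T_interface = T_in − Q·ΣR_partial = 113 K − (-3870)(0.03162) = 235.4 K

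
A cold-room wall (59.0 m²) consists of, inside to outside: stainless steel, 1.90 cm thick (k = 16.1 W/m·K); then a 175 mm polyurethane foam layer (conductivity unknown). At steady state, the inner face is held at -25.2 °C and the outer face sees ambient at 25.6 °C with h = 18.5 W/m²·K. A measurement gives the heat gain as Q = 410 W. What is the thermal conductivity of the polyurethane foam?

ΣR = ΔT/Q = |-25.2 − 25.6|/410 = 0.1239 K/W
Known resistances:
  R_stainless steel = L/(kA) = 0.0190/(16.1·59.0) = 2.000×10^-5 K/W
  R_conv,out = 1/(hA) = 1/(18.5·59.0) = 9.162×10^-4 K/W
R_polyurethane foam = ΣR − ΣR_known = 0.1239 − 9.362×10^-4 = 0.1230 K/W
L/(kA) = 0.1230 ⇒ k = 0.175/(0.1230·59.0) = 0.0241 W/m·K

k = 0.0241 W/m·K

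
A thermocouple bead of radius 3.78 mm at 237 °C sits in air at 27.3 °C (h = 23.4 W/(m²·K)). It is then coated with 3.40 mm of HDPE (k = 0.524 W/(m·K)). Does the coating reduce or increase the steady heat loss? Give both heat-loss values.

increases: 0.881 → 2.47 W

Critical radius for a sphere: r_cr = 2k/h = 0.0448 m = 4.48 cm.
Outer radius after coating: r₂ = 0.00378 + 0.00340 = 0.00718 m.
Since r₁ < r_cr and r₂ ≤ r_cr, the coating moves toward the maximum at r_cr — heat loss rises.
Bare: R = 1/(4πr₁²h) = 238.0 K/W; Q = 209.7/238.0 = 0.881 W.
Coated: R = R_cond + R_conv = 84.99 K/W; Q = 209.7/84.99 = 2.47 W.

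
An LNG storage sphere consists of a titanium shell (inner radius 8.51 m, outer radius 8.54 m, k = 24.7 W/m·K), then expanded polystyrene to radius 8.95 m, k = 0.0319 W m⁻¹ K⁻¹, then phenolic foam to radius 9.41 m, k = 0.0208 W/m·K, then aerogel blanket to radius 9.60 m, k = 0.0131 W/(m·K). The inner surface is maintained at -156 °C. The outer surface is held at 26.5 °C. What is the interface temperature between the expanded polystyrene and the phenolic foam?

T = -104 °C

Treat each layer as a resistance in series:
  R_titanium = (1/8.51 − 1/8.54)/(4πk) = 4.128×10^-4/(4π·24.7) = 1.330×10^-6 K/W
  R_expanded polystyrene = (1/8.54 − 1/8.95)/(4πk) = 0.005364/(4π·0.0319) = 0.01338 K/W
  R_phenolic foam = (1/8.95 − 1/9.41)/(4πk) = 0.005462/(4π·0.0208) = 0.02090 K/W
  R_aerogel blanket = (1/9.41 − 1/9.60)/(4πk) = 0.002103/(4π·0.0131) = 0.01278 K/W
ΣR = 1.330×10^-6 + 0.01338 + 0.02090 + 0.01278 = 0.04706 K/W
Q = ΔT/ΣR = (-156 °C − 26.5 °C)/0.04706 = -3878 W
From the inner boundary to the expanded polystyrene/phenolic foam interface, ΣR_partial = 0.01338 K/W.
T_interface = T_in − Q·ΣR_partial = -156 °C − (-3878)(0.01338) = -104 °C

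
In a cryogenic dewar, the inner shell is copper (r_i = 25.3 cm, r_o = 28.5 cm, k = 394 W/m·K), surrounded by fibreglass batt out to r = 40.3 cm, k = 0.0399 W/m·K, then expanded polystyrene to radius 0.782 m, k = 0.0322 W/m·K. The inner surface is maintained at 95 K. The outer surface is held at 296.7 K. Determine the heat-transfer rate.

Q = 40.2 W

Treat each layer as a resistance in series:
  R_copper = (1/0.253 − 1/0.285)/(4πk) = 0.4438/(4π·394) = 8.964×10^-5 K/W
  R_fibreglass batt = (1/0.285 − 1/0.403)/(4πk) = 1.027/(4π·0.0399) = 2.049 K/W
  R_expanded polystyrene = (1/0.403 − 1/0.782)/(4πk) = 1.203/(4π·0.0322) = 2.972 K/W
ΣR = 8.964×10^-5 + 2.049 + 2.972 = 5.021 K/W
Q = ΔT/ΣR = (95 K − 296.7 K)/5.021 = -40.2 W
(Negative Q ⇒ heat flows inward; heat gain = 40.2 W.)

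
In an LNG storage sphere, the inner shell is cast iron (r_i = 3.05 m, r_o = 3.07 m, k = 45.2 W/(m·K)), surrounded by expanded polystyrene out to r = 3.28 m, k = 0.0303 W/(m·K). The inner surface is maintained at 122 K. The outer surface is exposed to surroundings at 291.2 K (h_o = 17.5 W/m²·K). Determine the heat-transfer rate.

Series thermal resistances, inner to outer:
  R_cast iron = (1/3.05 − 1/3.07)/(4πk) = 0.002136/(4π·45.2) = 3.760×10^-6 K/W
  R_expanded polystyrene = (1/3.07 − 1/3.28)/(4πk) = 0.02085/(4π·0.0303) = 0.05477 K/W
  R_conv,out = 1/(4πr²h) = 1/(4π·3.28²·17.5) = 4.227×10^-4 K/W
ΣR = 3.760×10^-6 + 0.05477 + 4.227×10^-4 = 0.05520 K/W
Q = ΔT/ΣR = (122 K − 291.2 K)/0.05520 = -3070 W
(Negative Q ⇒ heat flows inward; heat gain = 3070 W.)

Q = 3.07 kW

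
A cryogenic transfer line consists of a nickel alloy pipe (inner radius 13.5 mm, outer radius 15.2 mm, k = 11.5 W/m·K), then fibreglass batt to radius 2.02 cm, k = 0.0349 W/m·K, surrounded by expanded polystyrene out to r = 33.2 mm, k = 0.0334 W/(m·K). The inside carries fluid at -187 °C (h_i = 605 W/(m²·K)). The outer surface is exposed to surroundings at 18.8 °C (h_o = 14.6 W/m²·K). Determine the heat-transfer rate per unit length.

Series thermal resistances, inner to outer:
  R'_conv,in = 1/(2πr h) = 1/(2π·0.0135·605) = 0.01949 m·K/W
  R'_nickel alloy = ln(0.0152/0.0135)/(2πk) = 0.1186/(2π·11.5) = 0.001641 m·K/W
  R'_fibreglass batt = ln(0.0202/0.0152)/(2πk) = 0.2844/(2π·0.0349) = 1.297 m·K/W
  R'_expanded polystyrene = ln(0.0332/0.0202)/(2πk) = 0.4969/(2π·0.0334) = 2.368 m·K/W
  R'_conv,out = 1/(2πr h) = 1/(2π·0.0332·14.6) = 0.3283 m·K/W
ΣR = 0.01949 + 0.001641 + 1.297 + 2.368 + 0.3283 = 4.014 m·K/W
Q' = ΔT/ΣR = (-187 °C − 18.8 °C)/4.014 = -51.3 W/m
(Negative Q' ⇒ heat flows inward; heat gain = 51.3 W/m.)

Q' = 51.3 W/m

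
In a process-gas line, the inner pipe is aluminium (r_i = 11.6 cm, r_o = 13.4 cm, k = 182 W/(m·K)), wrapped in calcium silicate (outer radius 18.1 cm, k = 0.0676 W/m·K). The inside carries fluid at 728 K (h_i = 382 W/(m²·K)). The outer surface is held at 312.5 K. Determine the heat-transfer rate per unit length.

Q' = 584 W/m

Resistance network (inner→outer):
  R'_conv,in = 1/(2πr h) = 1/(2π·0.116·382) = 0.003592 m·K/W
  R'_aluminium = ln(0.134/0.116)/(2πk) = 0.1442/(2π·182) = 1.261×10^-4 m·K/W
  R'_calcium silicate = ln(0.181/0.134)/(2πk) = 0.3007/(2π·0.0676) = 0.7079 m·K/W
ΣR = 0.003592 + 1.261×10^-4 + 0.7079 = 0.7116 m·K/W
Q' = ΔT/ΣR = (728 K − 312.5 K)/0.7116 = 584 W/m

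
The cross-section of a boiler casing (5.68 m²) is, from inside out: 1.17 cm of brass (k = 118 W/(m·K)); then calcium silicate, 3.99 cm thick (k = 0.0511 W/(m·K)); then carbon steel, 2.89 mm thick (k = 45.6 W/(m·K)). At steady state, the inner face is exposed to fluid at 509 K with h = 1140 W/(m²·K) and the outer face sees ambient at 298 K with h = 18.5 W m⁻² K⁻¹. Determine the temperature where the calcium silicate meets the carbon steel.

T = 311.7 K

Series thermal resistances, inner to outer:
  R_conv,in = 1/(hA) = 1/(1140·5.68) = 1.544×10^-4 K/W
  R_brass = L/(kA) = 0.0117/(118·5.68) = 1.746×10^-5 K/W
  R_calcium silicate = L/(kA) = 0.0399/(0.0511·5.68) = 0.1375 K/W
  R_carbon steel = L/(kA) = 0.00289/(45.6·5.68) = 1.116×10^-5 K/W
  R_conv,out = 1/(hA) = 1/(18.5·5.68) = 0.009517 K/W
ΣR = 1.544×10^-4 + 1.746×10^-5 + 0.1375 + 1.116×10^-5 + 0.009517 = 0.1472 K/W
Q = ΔT/ΣR = (509 K − 298 K)/0.1472 = 1433 W
From the inner boundary to the calcium silicate/carbon steel interface, ΣR_partial = 0.1377 K/W.
T_interface = T_in − Q·ΣR_partial = 509 K − (1433)(0.1377) = 311.7 K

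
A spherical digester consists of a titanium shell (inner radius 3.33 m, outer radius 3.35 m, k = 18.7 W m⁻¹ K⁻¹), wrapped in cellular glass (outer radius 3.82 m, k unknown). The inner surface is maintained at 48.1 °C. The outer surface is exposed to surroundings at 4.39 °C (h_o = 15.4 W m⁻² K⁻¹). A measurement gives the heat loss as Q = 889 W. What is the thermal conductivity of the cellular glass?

ΣR = ΔT/Q = |48.1 − 4.39|/889 = 0.04917 K/W
Known resistances:
  R_titanium = (1/3.33 − 1/3.35)/(4πk) = 0.001793/(4π·18.7) = 7.629×10^-6 K/W
  R_conv,out = 1/(4πr²h) = 1/(4π·3.82²·15.4) = 3.541×10^-4 K/W
R_cellular glass = ΣR − ΣR_known = 0.04917 − 3.617×10^-4 = 0.04881 K/W
(1/r₁−1/r₂)/(4πk) = 0.04881 ⇒ k = 0.03673/(4π·0.04881) = 0.0599 W/m·K

k = 0.0599 W/m·K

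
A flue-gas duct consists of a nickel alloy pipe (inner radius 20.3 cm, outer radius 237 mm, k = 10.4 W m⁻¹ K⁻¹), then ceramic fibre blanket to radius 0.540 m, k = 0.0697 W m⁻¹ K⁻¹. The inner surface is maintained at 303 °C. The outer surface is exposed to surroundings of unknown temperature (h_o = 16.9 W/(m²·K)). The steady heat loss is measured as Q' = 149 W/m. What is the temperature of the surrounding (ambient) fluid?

Series resistances:
  R'_nickel alloy = ln(0.237/0.203)/(2πk) = 0.1549/(2π·10.4) = 0.002370 m·K/W
  R'_ceramic fibre blanket = ln(0.540/0.237)/(2πk) = 0.8235/(2π·0.0697) = 1.880 m·K/W
  R'_conv,out = 1/(2πr h) = 1/(2π·0.540·16.9) = 0.01744 m·K/W
ΣR = 1.900 m·K/W
ΔT = Q'·ΣR = 149 × 1.900 = 283.1 K
Heat flows outward, so T_out = T_in − ΔT = 303 − 283.1 = 19.9 °C

T_out = 19.9 °C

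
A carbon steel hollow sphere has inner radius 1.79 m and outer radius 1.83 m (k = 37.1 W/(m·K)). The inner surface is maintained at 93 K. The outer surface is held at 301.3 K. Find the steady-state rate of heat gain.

Q = 4πk·ΔT/(1/r₁ − 1/r₂) = 4π × 37.1 × 208.3 / (1/1.79 − 1/1.83) = 7.95×10^6 W

Q = 7950 kW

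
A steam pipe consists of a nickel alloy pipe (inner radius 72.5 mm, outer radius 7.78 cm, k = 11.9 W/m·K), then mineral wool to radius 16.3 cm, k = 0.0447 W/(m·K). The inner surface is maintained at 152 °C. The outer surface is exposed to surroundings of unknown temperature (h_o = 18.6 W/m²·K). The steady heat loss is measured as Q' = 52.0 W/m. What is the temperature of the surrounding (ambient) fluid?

Series resistances:
  R'_nickel alloy = ln(0.0778/0.0725)/(2πk) = 0.07055/(2π·11.9) = 9.436×10^-4 m·K/W
  R'_mineral wool = ln(0.163/0.0778)/(2πk) = 0.7396/(2π·0.0447) = 2.633 m·K/W
  R'_conv,out = 1/(2πr h) = 1/(2π·0.163·18.6) = 0.05250 m·K/W
ΣR = 2.687 m·K/W
ΔT = Q'·ΣR = 52.0 × 2.687 = 139.7 K
Heat flows outward, so T_out = T_in − ΔT = 152 − 139.7 = 12.3 °C

T_out = 12.3 °C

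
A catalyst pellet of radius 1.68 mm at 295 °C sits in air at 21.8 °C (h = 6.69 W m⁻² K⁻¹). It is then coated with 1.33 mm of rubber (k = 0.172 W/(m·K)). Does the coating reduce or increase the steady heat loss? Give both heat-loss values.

increases: 0.0648 → 0.190 W

Critical radius for a sphere: r_cr = 2k/h = 0.0514 m = 5.14 cm.
Outer radius after coating: r₂ = 0.00168 + 0.00133 = 0.00301 m.
Since r₁ < r_cr and r₂ ≤ r_cr, the coating moves toward the maximum at r_cr — heat loss rises.
Bare: R = 1/(4πr₁²h) = 4214 K/W; Q = 273.2/4214 = 0.0648 W.
Coated: R = R_cond + R_conv = 1435 K/W; Q = 273.2/1435 = 0.190 W.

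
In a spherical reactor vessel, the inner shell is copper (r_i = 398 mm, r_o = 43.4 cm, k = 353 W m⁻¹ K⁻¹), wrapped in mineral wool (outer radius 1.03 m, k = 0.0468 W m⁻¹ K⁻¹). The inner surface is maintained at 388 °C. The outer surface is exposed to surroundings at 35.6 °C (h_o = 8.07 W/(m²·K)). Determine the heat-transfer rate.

Q = 155 W

Series thermal resistances, inner to outer:
  R_copper = (1/0.398 − 1/0.434)/(4πk) = 0.2084/(4π·353) = 4.698×10^-5 K/W
  R_mineral wool = (1/0.434 − 1/1.03)/(4πk) = 1.333/(4π·0.0468) = 2.267 K/W
  R_conv,out = 1/(4πr²h) = 1/(4π·1.03²·8.07) = 0.009295 K/W
ΣR = 4.698×10^-5 + 2.267 + 0.009295 = 2.276 K/W
Q = ΔT/ΣR = (388 °C − 35.6 °C)/2.276 = 155 W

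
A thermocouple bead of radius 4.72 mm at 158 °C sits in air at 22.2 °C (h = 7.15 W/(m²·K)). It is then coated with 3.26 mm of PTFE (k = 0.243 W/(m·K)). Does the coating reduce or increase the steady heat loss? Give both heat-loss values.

Critical radius for a sphere: r_cr = 2k/h = 0.0680 m = 6.80 cm.
Outer radius after coating: r₂ = 0.00472 + 0.00326 = 0.00798 m.
Since r₁ < r_cr and r₂ ≤ r_cr, the coating moves toward the maximum at r_cr — heat loss rises.
Bare: R = 1/(4πr₁²h) = 499.6 K/W; Q = 135.8/499.6 = 0.272 W.
Coated: R = R_cond + R_conv = 203.1 K/W; Q = 135.8/203.1 = 0.669 W.

increases: 0.272 → 0.669 W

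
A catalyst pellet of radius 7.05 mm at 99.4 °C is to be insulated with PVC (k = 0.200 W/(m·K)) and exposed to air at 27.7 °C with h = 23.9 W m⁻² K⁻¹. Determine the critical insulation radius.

For a sphere, r_cr = 2k_ins/h = 2·0.200/23.9 = 0.0167 m = 1.67 cm

r_cr = 1.67 cm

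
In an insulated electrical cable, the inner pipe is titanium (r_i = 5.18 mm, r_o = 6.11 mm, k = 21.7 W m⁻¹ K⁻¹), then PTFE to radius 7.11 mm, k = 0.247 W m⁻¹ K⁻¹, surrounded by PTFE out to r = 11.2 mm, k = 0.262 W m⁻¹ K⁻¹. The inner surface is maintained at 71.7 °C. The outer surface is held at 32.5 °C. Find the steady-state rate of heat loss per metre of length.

Q' = 105 W/m

Series thermal resistances, inner to outer:
  R'_titanium = ln(0.00611/0.00518)/(2πk) = 0.1651/(2π·21.7) = 0.001211 m·K/W
  R'_PTFE = ln(0.00711/0.00611)/(2πk) = 0.1516/(2π·0.247) = 0.09767 m·K/W
  R'_PTFE = ln(0.0112/0.00711)/(2πk) = 0.4544/(2π·0.262) = 0.2760 m·K/W
ΣR = 0.001211 + 0.09767 + 0.2760 = 0.3749 m·K/W
Q' = ΔT/ΣR = (71.7 °C − 32.5 °C)/0.3749 = 105 W/m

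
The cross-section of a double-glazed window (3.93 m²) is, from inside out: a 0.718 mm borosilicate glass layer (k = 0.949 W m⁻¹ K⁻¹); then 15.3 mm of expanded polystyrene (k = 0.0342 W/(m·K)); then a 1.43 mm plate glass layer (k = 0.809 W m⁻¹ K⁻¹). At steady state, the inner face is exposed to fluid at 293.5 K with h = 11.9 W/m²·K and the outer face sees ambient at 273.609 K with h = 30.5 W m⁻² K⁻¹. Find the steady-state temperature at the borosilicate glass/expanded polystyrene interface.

T = 290.5 K

Resistance network (inner→outer):
  R_conv,in = 1/(hA) = 1/(11.9·3.93) = 0.02138 K/W
  R_borosilicate glass = L/(kA) = 7.18×10^-4/(0.949·3.93) = 1.925×10^-4 K/W
  R_expanded polystyrene = L/(kA) = 0.0153/(0.0342·3.93) = 0.1138 K/W
  R_plate glass = L/(kA) = 0.00143/(0.809·3.93) = 4.498×10^-4 K/W
  R_conv,out = 1/(hA) = 1/(30.5·3.93) = 0.008343 K/W
ΣR = 0.02138 + 1.925×10^-4 + 0.1138 + 4.498×10^-4 + 0.008343 = 0.1442 K/W
Q = ΔT/ΣR = (293.5 K − 273.609 K)/0.1442 = 137.9 W
From the inner boundary to the borosilicate glass/expanded polystyrene interface, ΣR_partial = 0.02157 K/W.
T_interface = T_in − Q·ΣR_partial = 293.5 K − (137.9)(0.02157) = 290.5 K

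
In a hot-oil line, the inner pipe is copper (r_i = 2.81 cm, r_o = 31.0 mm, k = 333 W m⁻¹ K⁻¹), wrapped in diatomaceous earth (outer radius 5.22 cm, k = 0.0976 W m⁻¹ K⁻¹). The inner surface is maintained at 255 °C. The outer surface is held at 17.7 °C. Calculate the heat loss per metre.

Treat each layer as a resistance in series:
  R'_copper = ln(0.0310/0.0281)/(2πk) = 0.09822/(2π·333) = 4.694×10^-5 m·K/W
  R'_diatomaceous earth = ln(0.0522/0.0310)/(2πk) = 0.5211/(2π·0.0976) = 0.8497 m·K/W
ΣR = 4.694×10^-5 + 0.8497 = 0.8497 m·K/W
Q' = ΔT/ΣR = (255 °C − 17.7 °C)/0.8497 = 279 W/m

Q' = 279 W/m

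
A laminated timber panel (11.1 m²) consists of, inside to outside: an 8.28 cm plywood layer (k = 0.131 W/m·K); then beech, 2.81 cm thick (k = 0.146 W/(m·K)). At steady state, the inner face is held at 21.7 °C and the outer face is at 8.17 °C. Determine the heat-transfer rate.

Series thermal resistances, inner to outer:
  R_plywood = L/(kA) = 0.0828/(0.131·11.1) = 0.05694 K/W
  R_beech = L/(kA) = 0.0281/(0.146·11.1) = 0.01734 K/W
ΣR = 0.05694 + 0.01734 = 0.07428 K/W
Q = ΔT/ΣR = (21.7 °C − 8.17 °C)/0.07428 = 182 W

Q = 182 W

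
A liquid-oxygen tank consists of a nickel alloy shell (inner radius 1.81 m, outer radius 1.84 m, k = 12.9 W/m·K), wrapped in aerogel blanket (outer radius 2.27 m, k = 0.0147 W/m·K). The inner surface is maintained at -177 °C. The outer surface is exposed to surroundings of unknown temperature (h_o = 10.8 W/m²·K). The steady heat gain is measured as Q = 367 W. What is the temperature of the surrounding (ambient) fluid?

Series resistances:
  R_nickel alloy = (1/1.81 − 1/1.84)/(4πk) = 0.009008/(4π·12.9) = 5.557×10^-5 K/W
  R_aerogel blanket = (1/1.84 − 1/2.27)/(4πk) = 0.1029/(4π·0.0147) = 0.5573 K/W
  R_conv,out = 1/(4πr²h) = 1/(4π·2.27²·10.8) = 0.001430 K/W
ΣR = 0.5588 K/W
ΔT = Q·ΣR = 367 × 0.5588 = 205.1 K
Heat flows inward, so T_out = T_in + ΔT = -177 + 205.1 = 28.1 °C

T_out = 28.1 °C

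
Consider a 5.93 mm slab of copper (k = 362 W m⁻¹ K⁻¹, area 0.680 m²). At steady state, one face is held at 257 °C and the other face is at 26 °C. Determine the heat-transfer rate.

Q = 9590 kW

Q = kA·ΔT/L = 362 × 0.680 × |257 °C − 26 °C| / 0.00593 = 9.59×10^6 W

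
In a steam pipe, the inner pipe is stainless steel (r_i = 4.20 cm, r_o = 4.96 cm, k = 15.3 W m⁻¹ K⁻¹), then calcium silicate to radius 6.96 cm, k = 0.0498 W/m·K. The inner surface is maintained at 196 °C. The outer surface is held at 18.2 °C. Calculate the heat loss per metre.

Q' = 164 W/m

Resistance network (inner→outer):
  R'_stainless steel = ln(0.0496/0.0420)/(2πk) = 0.1663/(2π·15.3) = 0.001730 m·K/W
  R'_calcium silicate = ln(0.0696/0.0496)/(2πk) = 0.3388/(2π·0.0498) = 1.083 m·K/W
ΣR = 0.001730 + 1.083 = 1.085 m·K/W
Q' = ΔT/ΣR = (196 °C − 18.2 °C)/1.085 = 164 W/m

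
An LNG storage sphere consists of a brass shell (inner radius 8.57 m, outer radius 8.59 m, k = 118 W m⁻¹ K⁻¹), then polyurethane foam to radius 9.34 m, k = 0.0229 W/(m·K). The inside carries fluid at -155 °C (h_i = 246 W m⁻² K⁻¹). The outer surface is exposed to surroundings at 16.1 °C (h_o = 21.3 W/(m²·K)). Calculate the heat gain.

Q = 5260 W

Series thermal resistances, inner to outer:
  R_conv,in = 1/(4πr²h) = 1/(4π·8.57²·246) = 4.404×10^-6 K/W
  R_brass = (1/8.57 − 1/8.59)/(4πk) = 2.717×10^-4/(4π·118) = 1.832×10^-7 K/W
  R_polyurethane foam = (1/8.59 − 1/9.34)/(4πk) = 0.009348/(4π·0.0229) = 0.03248 K/W
  R_conv,out = 1/(4πr²h) = 1/(4π·9.34²·21.3) = 4.283×10^-5 K/W
ΣR = 4.404×10^-6 + 1.832×10^-7 + 0.03248 + 4.283×10^-5 = 0.03253 K/W
Q = ΔT/ΣR = (-155 °C − 16.1 °C)/0.03253 = -5260 W
(Negative Q ⇒ heat flows inward; heat gain = 5260 W.)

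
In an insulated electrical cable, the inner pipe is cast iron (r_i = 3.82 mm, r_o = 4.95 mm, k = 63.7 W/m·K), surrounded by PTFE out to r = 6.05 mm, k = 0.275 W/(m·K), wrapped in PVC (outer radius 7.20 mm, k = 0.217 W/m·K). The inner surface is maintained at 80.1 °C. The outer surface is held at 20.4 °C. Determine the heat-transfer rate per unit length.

Series thermal resistances, inner to outer:
  R'_cast iron = ln(0.00495/0.00382)/(2πk) = 0.2591/(2π·63.7) = 6.475×10^-4 m·K/W
  R'_PTFE = ln(0.00605/0.00495)/(2πk) = 0.2007/(2π·0.275) = 0.1161 m·K/W
  R'_PVC = ln(0.00720/0.00605)/(2πk) = 0.1740/(2π·0.217) = 0.1276 m·K/W
ΣR = 6.475×10^-4 + 0.1161 + 0.1276 = 0.2443 m·K/W
Q' = ΔT/ΣR = (80.1 °C − 20.4 °C)/0.2443 = 244 W/m

Q' = 244 W/m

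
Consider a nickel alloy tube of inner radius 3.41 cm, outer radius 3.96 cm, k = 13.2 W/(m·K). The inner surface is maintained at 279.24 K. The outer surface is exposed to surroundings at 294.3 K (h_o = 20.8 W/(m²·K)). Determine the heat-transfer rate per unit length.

Q' = 77.2 W/m

Resistance network (inner→outer):
  R'_nickel alloy = ln(0.0396/0.0341)/(2πk) = 0.1495/(2π·13.2) = 0.001803 m·K/W
  R'_conv,out = 1/(2πr h) = 1/(2π·0.0396·20.8) = 0.1932 m·K/W
ΣR = 0.001803 + 0.1932 = 0.1950 m·K/W
Q' = ΔT/ΣR = (279.24 K − 294.3 K)/0.1950 = -77.2 W/m
(Negative Q' ⇒ heat flows inward; heat gain = 77.2 W/m.)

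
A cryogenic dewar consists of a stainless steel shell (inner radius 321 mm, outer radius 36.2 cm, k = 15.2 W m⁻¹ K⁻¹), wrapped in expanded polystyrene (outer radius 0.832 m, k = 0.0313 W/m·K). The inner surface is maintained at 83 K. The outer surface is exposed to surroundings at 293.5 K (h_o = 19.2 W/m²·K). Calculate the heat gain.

Q = 53.0 W

Series thermal resistances, inner to outer:
  R_stainless steel = (1/0.321 − 1/0.362)/(4πk) = 0.3528/(4π·15.2) = 0.001847 K/W
  R_expanded polystyrene = (1/0.362 − 1/0.832)/(4πk) = 1.561/(4π·0.0313) = 3.967 K/W
  R_conv,out = 1/(4πr²h) = 1/(4π·0.832²·19.2) = 0.005987 K/W
ΣR = 0.001847 + 3.967 + 0.005987 = 3.975 K/W
Q = ΔT/ΣR = (83 K − 293.5 K)/3.975 = -53.0 W
(Negative Q ⇒ heat flows inward; heat gain = 53.0 W.)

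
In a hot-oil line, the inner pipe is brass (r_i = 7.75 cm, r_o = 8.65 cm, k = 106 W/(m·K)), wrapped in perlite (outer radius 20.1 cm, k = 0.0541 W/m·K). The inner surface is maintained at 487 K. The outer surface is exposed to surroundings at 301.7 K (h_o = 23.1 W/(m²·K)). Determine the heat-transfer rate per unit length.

Q' = 73.7 W/m

Resistance network (inner→outer):
  R'_brass = ln(0.0865/0.0775)/(2πk) = 0.1099/(2π·106) = 1.650×10^-4 m·K/W
  R'_perlite = ln(0.201/0.0865)/(2πk) = 0.8432/(2π·0.0541) = 2.480 m·K/W
  R'_conv,out = 1/(2πr h) = 1/(2π·0.201·23.1) = 0.03428 m·K/W
ΣR = 1.650×10^-4 + 2.480 + 0.03428 = 2.514 m·K/W
Q' = ΔT/ΣR = (487 K − 301.7 K)/2.514 = 73.7 W/m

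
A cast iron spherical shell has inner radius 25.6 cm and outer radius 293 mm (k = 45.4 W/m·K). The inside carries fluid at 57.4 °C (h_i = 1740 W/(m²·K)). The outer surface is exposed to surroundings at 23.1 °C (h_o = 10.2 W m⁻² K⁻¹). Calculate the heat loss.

Treat each layer as a resistance in series:
  R_conv,in = 1/(4πr²h) = 1/(4π·0.256²·1740) = 6.978×10^-4 K/W
  R_cast iron = (1/0.256 − 1/0.293)/(4πk) = 0.4933/(4π·45.4) = 8.646×10^-4 K/W
  R_conv,out = 1/(4πr²h) = 1/(4π·0.293²·10.2) = 0.09088 K/W
ΣR = 6.978×10^-4 + 8.646×10^-4 + 0.09088 = 0.09244 K/W
Q = ΔT/ΣR = (57.4 °C − 23.1 °C)/0.09244 = 371 W

Q = 371 W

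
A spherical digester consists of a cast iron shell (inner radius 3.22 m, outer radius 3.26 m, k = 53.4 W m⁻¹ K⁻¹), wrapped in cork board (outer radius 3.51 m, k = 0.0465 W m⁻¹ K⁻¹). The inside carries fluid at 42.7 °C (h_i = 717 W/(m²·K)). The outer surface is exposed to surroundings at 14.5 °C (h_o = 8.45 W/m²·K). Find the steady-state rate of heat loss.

Q = 739 W

Treat each layer as a resistance in series:
  R_conv,in = 1/(4πr²h) = 1/(4π·3.22²·717) = 1.070×10^-5 K/W
  R_cast iron = (1/3.22 − 1/3.26)/(4πk) = 0.003811/(4π·53.4) = 5.679×10^-6 K/W
  R_cork board = (1/3.26 − 1/3.51)/(4πk) = 0.02185/(4π·0.0465) = 0.03739 K/W
  R_conv,out = 1/(4πr²h) = 1/(4π·3.51²·8.45) = 7.644×10^-4 K/W
ΣR = 1.070×10^-5 + 5.679×10^-6 + 0.03739 + 7.644×10^-4 = 0.03817 K/W
Q = ΔT/ΣR = (42.7 °C − 14.5 °C)/0.03817 = 739 W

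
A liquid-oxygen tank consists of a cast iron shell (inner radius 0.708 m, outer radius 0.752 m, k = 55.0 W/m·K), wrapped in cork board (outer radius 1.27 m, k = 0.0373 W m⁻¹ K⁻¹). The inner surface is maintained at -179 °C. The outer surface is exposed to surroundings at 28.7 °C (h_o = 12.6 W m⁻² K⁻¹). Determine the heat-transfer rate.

Treat each layer as a resistance in series:
  R_cast iron = (1/0.708 − 1/0.752)/(4πk) = 0.08264/(4π·55.0) = 1.196×10^-4 K/W
  R_cork board = (1/0.752 − 1/1.27)/(4πk) = 0.5424/(4π·0.0373) = 1.157 K/W
  R_conv,out = 1/(4πr²h) = 1/(4π·1.27²·12.6) = 0.003916 K/W
ΣR = 1.196×10^-4 + 1.157 + 0.003916 = 1.161 K/W
Q = ΔT/ΣR = (-179 °C − 28.7 °C)/1.161 = -179 W
(Negative Q ⇒ heat flows inward; heat gain = 179 W.)

Q = 179 W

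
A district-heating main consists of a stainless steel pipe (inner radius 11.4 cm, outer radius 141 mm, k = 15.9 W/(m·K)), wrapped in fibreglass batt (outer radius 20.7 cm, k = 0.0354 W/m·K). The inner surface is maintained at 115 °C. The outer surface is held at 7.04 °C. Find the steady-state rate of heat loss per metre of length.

Treat each layer as a resistance in series:
  R'_stainless steel = ln(0.141/0.114)/(2πk) = 0.2126/(2π·15.9) = 0.002128 m·K/W
  R'_fibreglass batt = ln(0.207/0.141)/(2πk) = 0.3840/(2π·0.0354) = 1.726 m·K/W
ΣR = 0.002128 + 1.726 = 1.728 m·K/W
Q' = ΔT/ΣR = (115 °C − 7.04 °C)/1.728 = 62.5 W/m

Q' = 62.5 W/m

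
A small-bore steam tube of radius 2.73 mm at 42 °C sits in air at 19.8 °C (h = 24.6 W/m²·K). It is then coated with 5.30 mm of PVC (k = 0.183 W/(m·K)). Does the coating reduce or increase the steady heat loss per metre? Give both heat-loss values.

increases: 9.37 → 12.7 W/m

Critical radius for a cylinder: r_cr = k/h = 0.00744 m = 0.744 cm.
Outer radius after coating: r₂ = 0.00273 + 0.00530 = 0.00803 m.
r₁ < r_cr < r₂: heat loss rises to a maximum at r_cr then falls. Whether the coating helps depends on whether Q(r₂) has dropped back below Q(r₁).
Bare: R = 1/(2πr₁h) = 2.370 m·K/W; Q = 22.2/2.370 = 9.37 W/m.
Coated: R = R_cond + R_conv = 1.744 m·K/W; Q = 22.2/1.744 = 12.7 W/m.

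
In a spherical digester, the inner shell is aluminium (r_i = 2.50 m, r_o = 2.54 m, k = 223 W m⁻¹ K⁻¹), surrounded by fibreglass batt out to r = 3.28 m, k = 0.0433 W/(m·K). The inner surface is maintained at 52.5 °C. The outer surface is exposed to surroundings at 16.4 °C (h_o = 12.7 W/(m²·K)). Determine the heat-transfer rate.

Series thermal resistances, inner to outer:
  R_aluminium = (1/2.50 − 1/2.54)/(4πk) = 0.006299/(4π·223) = 2.248×10^-6 K/W
  R_fibreglass batt = (1/2.54 − 1/3.28)/(4πk) = 0.08882/(4π·0.0433) = 0.1632 K/W
  R_conv,out = 1/(4πr²h) = 1/(4π·3.28²·12.7) = 5.824×10^-4 K/W
ΣR = 2.248×10^-6 + 0.1632 + 5.824×10^-4 = 0.1638 K/W
Q = ΔT/ΣR = (52.5 °C − 16.4 °C)/0.1638 = 220 W

Q = 220 W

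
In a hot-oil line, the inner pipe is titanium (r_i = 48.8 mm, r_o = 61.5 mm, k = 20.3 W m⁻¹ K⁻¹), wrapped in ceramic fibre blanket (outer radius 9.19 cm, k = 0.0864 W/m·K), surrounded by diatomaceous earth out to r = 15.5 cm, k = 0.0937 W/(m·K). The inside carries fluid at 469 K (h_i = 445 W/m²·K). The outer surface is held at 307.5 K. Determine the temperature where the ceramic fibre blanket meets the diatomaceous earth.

T = 395 K

Treat each layer as a resistance in series:
  R'_conv,in = 1/(2πr h) = 1/(2π·0.0488·445) = 0.007329 m·K/W
  R'_titanium = ln(0.0615/0.0488)/(2πk) = 0.2313/(2π·20.3) = 0.001813 m·K/W
  R'_ceramic fibre blanket = ln(0.0919/0.0615)/(2πk) = 0.4017/(2π·0.0864) = 0.7399 m·K/W
  R'_diatomaceous earth = ln(0.155/0.0919)/(2πk) = 0.5227/(2π·0.0937) = 0.8879 m·K/W
ΣR = 0.007329 + 0.001813 + 0.7399 + 0.8879 = 1.637 m·K/W
Q' = ΔT/ΣR = (469 K − 307.5 K)/1.637 = 98.66 W/m
From the inner boundary to the ceramic fibre blanket/diatomaceous earth interface, ΣR_partial = 0.7490 m·K/W.
T_interface = T_in − Q'·ΣR_partial = 469 K − (98.66)(0.7490) = 395 K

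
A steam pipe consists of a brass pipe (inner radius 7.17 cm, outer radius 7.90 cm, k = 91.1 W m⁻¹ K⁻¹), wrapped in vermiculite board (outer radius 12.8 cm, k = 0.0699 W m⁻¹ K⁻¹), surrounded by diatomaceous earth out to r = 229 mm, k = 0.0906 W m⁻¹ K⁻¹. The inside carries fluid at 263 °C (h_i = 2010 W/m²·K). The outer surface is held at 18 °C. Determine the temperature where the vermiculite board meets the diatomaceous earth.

Series thermal resistances, inner to outer:
  R'_conv,in = 1/(2πr h) = 1/(2π·0.0717·2010) = 0.001104 m·K/W
  R'_brass = ln(0.0790/0.0717)/(2πk) = 0.09696/(2π·91.1) = 1.694×10^-4 m·K/W
  R'_vermiculite board = ln(0.128/0.0790)/(2πk) = 0.4826/(2π·0.0699) = 1.099 m·K/W
  R'_diatomaceous earth = ln(0.229/0.128)/(2πk) = 0.5817/(2π·0.0906) = 1.022 m·K/W
ΣR = 0.001104 + 1.694×10^-4 + 1.099 + 1.022 = 2.122 m·K/W
Q' = ΔT/ΣR = (263 °C − 18 °C)/2.122 = 115.5 W/m
From the inner boundary to the vermiculite board/diatomaceous earth interface, ΣR_partial = 1.100 m·K/W.
T_interface = T_in − Q'·ΣR_partial = 263 °C − (115.5)(1.100) = 136 °C

T = 136 °C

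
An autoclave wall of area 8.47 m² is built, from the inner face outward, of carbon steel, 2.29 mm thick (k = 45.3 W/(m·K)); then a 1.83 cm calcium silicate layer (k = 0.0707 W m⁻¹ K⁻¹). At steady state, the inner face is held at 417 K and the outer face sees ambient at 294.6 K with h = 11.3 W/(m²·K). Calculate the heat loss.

Treat each layer as a resistance in series:
  R_carbon steel = L/(kA) = 0.00229/(45.3·8.47) = 5.968×10^-6 K/W
  R_calcium silicate = L/(kA) = 0.0183/(0.0707·8.47) = 0.03056 K/W
  R_conv,out = 1/(hA) = 1/(11.3·8.47) = 0.01045 K/W
ΣR = 5.968×10^-6 + 0.03056 + 0.01045 = 0.04102 K/W
Q = ΔT/ΣR = (417 K − 294.6 K)/0.04102 = 2980 W

Q = 2.98 kW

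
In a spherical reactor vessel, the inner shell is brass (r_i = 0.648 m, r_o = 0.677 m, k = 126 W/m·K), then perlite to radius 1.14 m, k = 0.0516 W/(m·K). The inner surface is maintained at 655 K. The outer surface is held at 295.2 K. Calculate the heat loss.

Q = 389 W

Treat each layer as a resistance in series:
  R_brass = (1/0.648 − 1/0.677)/(4πk) = 0.06611/(4π·126) = 4.175×10^-5 K/W
  R_perlite = (1/0.677 − 1/1.14)/(4πk) = 0.5999/(4π·0.0516) = 0.9252 K/W
ΣR = 4.175×10^-5 + 0.9252 = 0.9252 K/W
Q = ΔT/ΣR = (655 K − 295.2 K)/0.9252 = 389 W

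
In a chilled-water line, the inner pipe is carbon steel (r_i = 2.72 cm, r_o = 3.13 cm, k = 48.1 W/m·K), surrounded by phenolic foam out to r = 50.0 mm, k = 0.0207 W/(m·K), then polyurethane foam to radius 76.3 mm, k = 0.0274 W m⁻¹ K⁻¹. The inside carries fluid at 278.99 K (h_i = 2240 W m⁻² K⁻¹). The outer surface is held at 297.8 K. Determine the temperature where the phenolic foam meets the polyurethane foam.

Series thermal resistances, inner to outer:
  R'_conv,in = 1/(2πr h) = 1/(2π·0.0272·2240) = 0.002612 m·K/W
  R'_carbon steel = ln(0.0313/0.0272)/(2πk) = 0.1404/(2π·48.1) = 4.646×10^-4 m·K/W
  R'_phenolic foam = ln(0.0500/0.0313)/(2πk) = 0.4684/(2π·0.0207) = 3.601 m·K/W
  R'_polyurethane foam = ln(0.0763/0.0500)/(2πk) = 0.4226/(2π·0.0274) = 2.455 m·K/W
ΣR = 0.002612 + 4.646×10^-4 + 3.601 + 2.455 = 6.059 m·K/W
Q' = ΔT/ΣR = (278.99 K − 297.8 K)/6.059 = -3.104 W/m
From the inner boundary to the phenolic foam/polyurethane foam interface, ΣR_partial = 3.604 m·K/W.
T_interface = T_in − Q'·ΣR_partial = 278.99 K − (-3.104)(3.604) = 290.2 K

T = 290.2 K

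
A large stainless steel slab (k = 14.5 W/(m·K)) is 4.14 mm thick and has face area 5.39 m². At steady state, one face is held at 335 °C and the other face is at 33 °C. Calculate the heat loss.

Q = 5700 kW

Q = kA·ΔT/L = 14.5 × 5.39 × |335 °C − 33 °C| / 0.00414 = 5.70×10^6 W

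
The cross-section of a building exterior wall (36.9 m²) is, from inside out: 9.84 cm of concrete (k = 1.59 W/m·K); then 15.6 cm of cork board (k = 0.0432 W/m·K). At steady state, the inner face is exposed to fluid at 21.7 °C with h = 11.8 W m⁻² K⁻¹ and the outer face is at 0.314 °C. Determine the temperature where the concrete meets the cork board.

Series thermal resistances, inner to outer:
  R_conv,in = 1/(hA) = 1/(11.8·36.9) = 0.002297 K/W
  R_concrete = L/(kA) = 0.0984/(1.59·36.9) = 0.001677 K/W
  R_cork board = L/(kA) = 0.156/(0.0432·36.9) = 0.09786 K/W
ΣR = 0.002297 + 0.001677 + 0.09786 = 0.1018 K/W
Q = ΔT/ΣR = (21.7 °C − 0.314 °C)/0.1018 = 210.1 W
From the inner boundary to the concrete/cork board interface, ΣR_partial = 0.003974 K/W.
T_interface = T_in − Q·ΣR_partial = 21.7 °C − (210.1)(0.003974) = 20.9 °C

T = 20.9 °C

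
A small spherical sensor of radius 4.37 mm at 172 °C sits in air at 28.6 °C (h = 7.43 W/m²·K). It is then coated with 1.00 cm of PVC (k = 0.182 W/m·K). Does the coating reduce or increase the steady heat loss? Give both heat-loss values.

increases: 0.256 → 1.18 W

Critical radius for a sphere: r_cr = 2k/h = 0.0490 m = 4.90 cm.
Outer radius after coating: r₂ = 0.00437 + 0.0100 = 0.01437 m.
Since r₁ < r_cr and r₂ ≤ r_cr, the coating moves toward the maximum at r_cr — heat loss rises.
Bare: R = 1/(4πr₁²h) = 560.8 K/W; Q = 143.4/560.8 = 0.256 W.
Coated: R = R_cond + R_conv = 121.5 K/W; Q = 143.4/121.5 = 1.18 W.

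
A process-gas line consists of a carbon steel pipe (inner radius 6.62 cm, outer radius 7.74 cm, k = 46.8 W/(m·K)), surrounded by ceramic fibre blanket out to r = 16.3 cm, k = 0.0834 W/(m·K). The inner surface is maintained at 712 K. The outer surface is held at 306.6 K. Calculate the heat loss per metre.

Treat each layer as a resistance in series:
  R'_carbon steel = ln(0.0774/0.0662)/(2πk) = 0.1563/(2π·46.8) = 5.316×10^-4 m·K/W
  R'_ceramic fibre blanket = ln(0.163/0.0774)/(2πk) = 0.7448/(2π·0.0834) = 1.421 m·K/W
ΣR = 5.316×10^-4 + 1.421 = 1.422 m·K/W
Q' = ΔT/ΣR = (712 K − 306.6 K)/1.422 = 285 W/m

Q' = 285 W/m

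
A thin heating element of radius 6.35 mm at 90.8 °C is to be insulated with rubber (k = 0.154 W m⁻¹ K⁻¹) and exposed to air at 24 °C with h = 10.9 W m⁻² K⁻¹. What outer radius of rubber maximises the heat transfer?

r_cr = 1.41 cm

For a cylinder, r_cr = k_ins/h = 0.154/10.9 = 0.0141 m = 1.41 cm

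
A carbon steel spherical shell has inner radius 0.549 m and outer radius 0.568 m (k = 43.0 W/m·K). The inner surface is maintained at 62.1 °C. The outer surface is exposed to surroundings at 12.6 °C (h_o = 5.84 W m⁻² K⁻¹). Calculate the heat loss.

Resistance network (inner→outer):
  R_carbon steel = (1/0.549 − 1/0.568)/(4πk) = 0.06093/(4π·43.0) = 1.128×10^-4 K/W
  R_conv,out = 1/(4πr²h) = 1/(4π·0.568²·5.84) = 0.04224 K/W
ΣR = 1.128×10^-4 + 0.04224 = 0.04235 K/W
Q = ΔT/ΣR = (62.1 °C − 12.6 °C)/0.04235 = 1170 W

Q = 1170 W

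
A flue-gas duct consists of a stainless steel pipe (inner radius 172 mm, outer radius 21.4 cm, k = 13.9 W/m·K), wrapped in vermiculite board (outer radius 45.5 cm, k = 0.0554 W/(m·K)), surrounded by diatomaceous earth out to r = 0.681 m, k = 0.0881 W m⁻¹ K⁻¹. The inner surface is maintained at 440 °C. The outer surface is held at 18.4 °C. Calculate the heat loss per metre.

Q' = 145 W/m

Treat each layer as a resistance in series:
  R'_stainless steel = ln(0.214/0.172)/(2πk) = 0.2185/(2π·13.9) = 0.002502 m·K/W
  R'_vermiculite board = ln(0.455/0.214)/(2πk) = 0.7543/(2π·0.0554) = 2.167 m·K/W
  R'_diatomaceous earth = ln(0.681/0.455)/(2πk) = 0.4033/(2π·0.0881) = 0.7285 m·K/W
ΣR = 0.002502 + 2.167 + 0.7285 = 2.898 m·K/W
Q' = ΔT/ΣR = (440 °C − 18.4 °C)/2.898 = 145 W/m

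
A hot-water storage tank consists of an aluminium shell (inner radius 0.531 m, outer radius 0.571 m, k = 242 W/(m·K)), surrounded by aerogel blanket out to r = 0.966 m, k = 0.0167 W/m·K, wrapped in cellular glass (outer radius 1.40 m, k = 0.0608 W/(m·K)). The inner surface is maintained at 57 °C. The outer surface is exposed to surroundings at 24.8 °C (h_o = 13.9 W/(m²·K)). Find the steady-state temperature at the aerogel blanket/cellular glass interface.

T = 28.4 °C

Series thermal resistances, inner to outer:
  R_aluminium = (1/0.531 − 1/0.571)/(4πk) = 0.1319/(4π·242) = 4.338×10^-5 K/W
  R_aerogel blanket = (1/0.571 − 1/0.966)/(4πk) = 0.7161/(4π·0.0167) = 3.412 K/W
  R_cellular glass = (1/0.966 − 1/1.40)/(4πk) = 0.3209/(4π·0.0608) = 0.4200 K/W
  R_conv,out = 1/(4πr²h) = 1/(4π·1.40²·13.9) = 0.002921 K/W
ΣR = 4.338×10^-5 + 3.412 + 0.4200 + 0.002921 = 3.835 K/W
Q = ΔT/ΣR = (57 °C − 24.8 °C)/3.835 = 8.396 W
From the inner boundary to the aerogel blanket/cellular glass interface, ΣR_partial = 3.412 K/W.
T_interface = T_in − Q·ΣR_partial = 57 °C − (8.396)(3.412) = 28.4 °C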